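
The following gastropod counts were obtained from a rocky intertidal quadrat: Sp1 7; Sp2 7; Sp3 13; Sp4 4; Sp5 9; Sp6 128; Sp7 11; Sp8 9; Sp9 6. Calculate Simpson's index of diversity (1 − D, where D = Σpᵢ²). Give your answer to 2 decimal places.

Total N = 7+7+13+4+9+128+11+9+6 = 194, so the proportions are 0.0361, 0.0361, 0.067, 0.0206, 0.0464, 0.6598, 0.0567, 0.0464, 0.0309 (working shown to 4 dp, full precision carried).
D = 0.0361² + 0.0361² + 0.067² + 0.0206² + 0.0464² + 0.6598² + 0.0567² + 0.0464² + 0.0309² = 0.0013 + 0.0013 + 0.0045 + 0.0004 + 0.0022 + 0.4353 + 0.0032 + 0.0022 + 0.0010 = 0.4513.
So 1 − D = 0.5487, i.e. 0.55 to 2 decimal places.

0.55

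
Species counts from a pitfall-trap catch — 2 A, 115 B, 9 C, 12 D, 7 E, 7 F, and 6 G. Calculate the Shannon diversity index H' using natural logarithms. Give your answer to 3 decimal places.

1.046

Total N = 2+115+9+12+7+7+6 = 158, so the proportions are 0.01266, 0.72785, 0.05696, 0.07595, 0.0443, 0.0443, 0.03797 (working shown to 5 dp, full precision carried).
Each pᵢ ln pᵢ term: 0.01266×(-4.36945)=-0.05531, 0.72785×(-0.31766)=-0.23121, 0.05696×(-2.86537)=-0.16322, 0.07595×(-2.57769)=-0.19577, 0.0443×(-3.11668)=-0.13808, 0.0443×(-3.11668)=-0.13808, 0.03797×(-3.27084)=-0.12421.
Sum = -1.04588, so H' = 1.046.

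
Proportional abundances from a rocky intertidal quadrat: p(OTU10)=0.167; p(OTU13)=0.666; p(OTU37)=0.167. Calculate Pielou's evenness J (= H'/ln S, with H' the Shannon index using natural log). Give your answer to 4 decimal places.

H' = −Σ pᵢ ln pᵢ = −((-0.298890) + (-0.270706) + (-0.298890)) = 0.868486 (working shown to 6 dp, full precision carried).
With S = 3 species, ln S = 1.098612, so J = 0.868486/1.098612 = 0.790530, i.e. 0.7905 to 4 decimal places.

0.7905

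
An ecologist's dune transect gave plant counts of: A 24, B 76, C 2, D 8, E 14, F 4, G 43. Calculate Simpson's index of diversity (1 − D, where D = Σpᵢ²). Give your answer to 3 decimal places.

0.710

Total N = 24+76+2+8+14+4+43 = 171, so the proportions are 0.14035, 0.44444, 0.0117, 0.04678, 0.08187, 0.02339, 0.25146 (working shown to 5 dp, full precision carried).
D = 0.14035² + 0.44444² + 0.0117² + 0.04678² + 0.08187² + 0.02339² + 0.25146² = 0.01970 + 0.19753 + 0.00014 + 0.00219 + 0.00670 + 0.00055 + 0.06323 = 0.29004.
So 1 − D = 0.70996, i.e. 0.710 to 3 decimal places.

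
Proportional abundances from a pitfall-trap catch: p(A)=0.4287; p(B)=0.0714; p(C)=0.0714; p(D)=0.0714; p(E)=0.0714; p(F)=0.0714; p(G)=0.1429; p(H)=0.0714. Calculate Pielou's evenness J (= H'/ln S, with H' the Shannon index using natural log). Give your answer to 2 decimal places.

0.85

H' = −Σ pᵢ ln pᵢ = −((-0.3631) + (-0.1885) + (-0.1885) + (-0.1885) + (-0.1885) + (-0.1885) + (-0.2780) + (-0.1885)) = 1.7719 (working shown to 4 dp, full precision carried).
With S = 8 species, ln S = 2.0794, so J = 1.7719/2.0794 = 0.8521, i.e. 0.85 to 2 decimal places.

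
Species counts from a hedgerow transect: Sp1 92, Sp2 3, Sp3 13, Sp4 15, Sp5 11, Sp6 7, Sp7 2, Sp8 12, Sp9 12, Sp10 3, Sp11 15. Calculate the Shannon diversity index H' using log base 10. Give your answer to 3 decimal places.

Total N = 92+3+13+15+11+7+2+12+12+3+15 = 185, so the proportions are 0.4973, 0.01622, 0.07027, 0.08108, 0.05946, 0.03784, 0.01081, 0.06486, 0.06486, 0.01622, 0.08108 (working shown to 5 dp, full precision carried).
Each pᵢ log₁₀ pᵢ term: 0.4973×(-0.30338)=-0.15087, 0.01622×(-1.79005)=-0.02903, 0.07027×(-1.15323)=-0.08104, 0.08108×(-1.09108)=-0.08847, 0.05946×(-1.22578)=-0.07288, 0.03784×(-1.42207)=-0.05381, 0.01081×(-1.96614)=-0.02126, 0.06486×(-1.18799)=-0.07706, 0.06486×(-1.18799)=-0.07706, 0.01622×(-1.79005)=-0.02903, 0.08108×(-1.09108)=-0.08847.
Sum = -0.76896, so H' = 0.769.

0.769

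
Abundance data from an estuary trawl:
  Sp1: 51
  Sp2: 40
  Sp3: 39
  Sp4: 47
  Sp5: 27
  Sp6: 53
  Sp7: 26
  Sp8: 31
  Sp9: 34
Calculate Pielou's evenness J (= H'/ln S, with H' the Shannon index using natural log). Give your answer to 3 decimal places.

0.986

Total N = 51+40+39+47+27+53+26+31+34 = 348, so the proportions are 0.14655, 0.11494, 0.11207, 0.13506, 0.07759, 0.1523, 0.07471, 0.08908, 0.0977 (working shown to 5 dp, full precision carried).
H' = −Σ pᵢ ln pᵢ = −((-0.28143) + (-0.24866) + (-0.24528) + (-0.27039) + (-0.19834) + (-0.28661) + (-0.19381) + (-0.21542) + (-0.22724)) = 2.16718.
With S = 9 species, ln S = 2.19722, so J = 2.16718/2.19722 = 0.98633, i.e. 0.986 to 3 decimal places.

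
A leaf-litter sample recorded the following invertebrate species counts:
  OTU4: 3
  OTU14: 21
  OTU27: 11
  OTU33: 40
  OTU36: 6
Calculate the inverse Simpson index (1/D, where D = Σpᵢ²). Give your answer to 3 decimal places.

2.973

Total N = 3+21+11+40+6 = 81, so the proportions are 0.037037, 0.259259, 0.135802, 0.493827, 0.074074 (working shown to 6 dp, full precision carried).
D = 0.037037² + 0.259259² + 0.135802² + 0.493827² + 0.074074² = 0.001372 + 0.067215 + 0.018442 + 0.243865 + 0.005487 = 0.336382.
So 1/D = 2.97281, i.e. 2.973 to 3 decimal places.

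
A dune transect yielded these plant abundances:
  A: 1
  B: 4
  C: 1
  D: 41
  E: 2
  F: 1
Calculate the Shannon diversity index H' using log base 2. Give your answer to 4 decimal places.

1.0507

Total N = 1+4+1+41+2+1 = 50, so the proportions are 0.02, 0.08, 0.02, 0.82, 0.04, 0.02 (working shown to 6 dp, full precision carried).
Each pᵢ log₂ pᵢ term: 0.02×(-5.643856)=-0.112877, 0.08×(-3.643856)=-0.291508, 0.02×(-5.643856)=-0.112877, 0.82×(-0.286304)=-0.234769, 0.04×(-4.643856)=-0.185754, 0.02×(-5.643856)=-0.112877.
Sum = -1.050664, so H' = 1.0507.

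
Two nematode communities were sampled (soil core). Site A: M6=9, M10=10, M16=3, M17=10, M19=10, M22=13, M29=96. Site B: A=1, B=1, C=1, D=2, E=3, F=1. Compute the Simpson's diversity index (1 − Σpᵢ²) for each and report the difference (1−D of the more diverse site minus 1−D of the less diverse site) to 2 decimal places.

0.22

Site A: N=151, proportions 0.0596, 0.0662, 0.0199, 0.0662, 0.0662, 0.0861, 0.6358, giving 1−D = 0.5713 (working shown to 4 dp, full precision carried).
Site B: N=9, proportions 0.1111, 0.1111, 0.1111, 0.2222, 0.3333, 0.1111, giving 1−D = 0.7901.
Difference = |0.5713 − 0.7901| = 0.2188, i.e. 0.22 to 2 decimal places.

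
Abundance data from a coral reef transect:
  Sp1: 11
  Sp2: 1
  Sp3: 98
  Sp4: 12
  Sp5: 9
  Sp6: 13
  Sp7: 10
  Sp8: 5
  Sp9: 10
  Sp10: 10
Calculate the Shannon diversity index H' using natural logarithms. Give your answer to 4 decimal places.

Total N = 11+1+98+12+9+13+10+5+10+10 = 179, so the proportions are 0.061453, 0.005587, 0.547486, 0.067039, 0.050279, 0.072626, 0.055866, 0.027933, 0.055866, 0.055866 (working shown to 6 dp, full precision carried).
Each pᵢ ln pᵢ term: 0.061453×(-2.789491)=-0.171421, 0.005587×(-5.187386)=-0.028980, 0.547486×(-0.602418)=-0.329816, 0.067039×(-2.702479)=-0.181172, 0.050279×(-2.990161)=-0.150343, 0.072626×(-2.622436)=-0.190456, 0.055866×(-2.884801)=-0.161162, 0.027933×(-3.577948)=-0.099943, 0.055866×(-2.884801)=-0.161162, 0.055866×(-2.884801)=-0.161162.
Sum = -1.635617, so H' = 1.6356.

1.6356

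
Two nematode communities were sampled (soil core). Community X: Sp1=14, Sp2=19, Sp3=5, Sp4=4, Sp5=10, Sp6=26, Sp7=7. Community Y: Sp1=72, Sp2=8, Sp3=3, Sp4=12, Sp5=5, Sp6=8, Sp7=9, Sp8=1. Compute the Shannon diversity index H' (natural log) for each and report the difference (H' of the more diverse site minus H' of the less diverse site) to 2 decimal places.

Community X: N=85, proportions 0.16471, 0.22353, 0.05882, 0.04706, 0.11765, 0.30588, 0.08235, giving H' = 1.76217 (working shown to 5 dp, full precision carried).
Community Y: N=118, proportions 0.61017, 0.0678, 0.02542, 0.10169, 0.04237, 0.0678, 0.07627, 0.00847, giving H' = 1.36282.
Difference = |1.76217 − 1.36282| = 0.39935, i.e. 0.40 to 2 decimal places.

0.40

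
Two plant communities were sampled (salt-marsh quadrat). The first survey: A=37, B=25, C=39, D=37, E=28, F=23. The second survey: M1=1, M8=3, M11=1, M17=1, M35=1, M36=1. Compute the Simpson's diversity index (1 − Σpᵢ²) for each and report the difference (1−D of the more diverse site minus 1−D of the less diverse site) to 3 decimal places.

The first survey: N=189, proportions 0.19577, 0.13228, 0.20635, 0.19577, 0.14815, 0.12169, giving 1−D = 0.82652 (working shown to 5 dp, full precision carried).
The second survey: N=8, proportions 0.125, 0.375, 0.125, 0.125, 0.125, 0.125, giving 1−D = 0.78125.
Difference = |0.82652 − 0.78125| = 0.04527, i.e. 0.045 to 3 decimal places.

0.045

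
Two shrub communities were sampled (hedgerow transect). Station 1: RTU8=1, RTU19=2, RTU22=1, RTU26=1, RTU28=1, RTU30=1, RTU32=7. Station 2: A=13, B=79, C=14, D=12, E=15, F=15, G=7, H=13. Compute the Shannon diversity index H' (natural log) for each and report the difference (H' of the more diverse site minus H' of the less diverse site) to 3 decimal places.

Station 1: N=14, proportions 0.07143, 0.14286, 0.07143, 0.07143, 0.07143, 0.07143, 0.5, giving H' = 1.56708 (working shown to 5 dp, full precision carried).
Station 2: N=168, proportions 0.07738, 0.47024, 0.08333, 0.07143, 0.08929, 0.08929, 0.04167, 0.07738, giving H' = 1.71025.
Difference = |1.56708 − 1.71025| = 0.14317, i.e. 0.143 to 3 decimal places.

0.143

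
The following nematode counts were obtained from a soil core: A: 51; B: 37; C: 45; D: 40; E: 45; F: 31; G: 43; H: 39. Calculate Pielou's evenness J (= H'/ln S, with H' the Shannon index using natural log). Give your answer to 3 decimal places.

0.995

Total N = 51+37+45+40+45+31+43+39 = 331, so the proportions are 0.15408, 0.11178, 0.13595, 0.12085, 0.13595, 0.09366, 0.12991, 0.11782 (working shown to 5 dp, full precision carried).
H' = −Σ pᵢ ln pᵢ = −((-0.28817) + (-0.24494) + (-0.27129) + (-0.25538) + (-0.27129) + (-0.22179) + (-0.26513) + (-0.25197)) = 2.06996.
With S = 8 species, ln S = 2.07944, so J = 2.06996/2.07944 = 0.99544, i.e. 0.995 to 3 decimal places.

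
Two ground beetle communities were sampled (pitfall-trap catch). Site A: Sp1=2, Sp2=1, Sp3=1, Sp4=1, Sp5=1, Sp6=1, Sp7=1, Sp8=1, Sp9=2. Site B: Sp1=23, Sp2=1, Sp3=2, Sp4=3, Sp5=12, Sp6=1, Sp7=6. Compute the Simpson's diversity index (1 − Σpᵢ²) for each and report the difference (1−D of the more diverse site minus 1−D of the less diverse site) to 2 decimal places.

Site A: N=11, proportions 0.18182, 0.09091, 0.09091, 0.09091, 0.09091, 0.09091, 0.09091, 0.09091, 0.18182, giving 1−D = 0.87603 (working shown to 5 dp, full precision carried).
Site B: N=48, proportions 0.47917, 0.02083, 0.04167, 0.0625, 0.25, 0.02083, 0.125, giving 1−D = 0.68576.
Difference = |0.87603 − 0.68576| = 0.19027, i.e. 0.19 to 2 decimal places.

0.19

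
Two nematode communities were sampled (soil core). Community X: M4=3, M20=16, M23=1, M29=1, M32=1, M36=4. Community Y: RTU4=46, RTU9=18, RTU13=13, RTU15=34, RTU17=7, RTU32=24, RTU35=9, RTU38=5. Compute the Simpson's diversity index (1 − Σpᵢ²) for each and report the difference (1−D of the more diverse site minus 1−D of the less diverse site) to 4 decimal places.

0.2354

Community X: N=26, proportions 0.115385, 0.615385, 0.038462, 0.038462, 0.038462, 0.153846, giving 1−D = 0.579882 (working shown to 6 dp, full precision carried).
Community Y: N=156, proportions 0.294872, 0.115385, 0.083333, 0.217949, 0.044872, 0.153846, 0.057692, 0.032051, giving 1−D = 0.815253.
Difference = |0.579882 − 0.815253| = 0.235371, i.e. 0.2354 to 4 decimal places.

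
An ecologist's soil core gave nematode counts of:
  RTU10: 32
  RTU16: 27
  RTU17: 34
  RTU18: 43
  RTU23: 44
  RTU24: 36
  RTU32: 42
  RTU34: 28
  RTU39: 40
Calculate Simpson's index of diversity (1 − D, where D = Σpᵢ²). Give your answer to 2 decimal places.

0.89

Total N = 32+27+34+43+44+36+42+28+40 = 326, so the proportions are 0.0982, 0.0828, 0.1043, 0.1319, 0.135, 0.1104, 0.1288, 0.0859, 0.1227 (working shown to 4 dp, full precision carried).
D = 0.0982² + 0.0828² + 0.1043² + 0.1319² + 0.135² + 0.1104² + 0.1288² + 0.0859² + 0.1227² = 0.0096 + 0.0069 + 0.0109 + 0.0174 + 0.0182 + 0.0122 + 0.0166 + 0.0074 + 0.0151 = 0.1142.
So 1 − D = 0.8858, i.e. 0.89 to 2 decimal places.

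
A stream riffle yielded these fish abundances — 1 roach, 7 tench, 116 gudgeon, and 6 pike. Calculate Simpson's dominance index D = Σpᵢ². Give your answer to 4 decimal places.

0.8013

Total N = 1+7+116+6 = 130, so the proportions are 0.007692, 0.053846, 0.892308, 0.046154 (working shown to 6 dp, full precision carried).
D = 0.007692² + 0.053846² + 0.892308² + 0.046154² = 0.000059 + 0.002899 + 0.796213 + 0.002130 = 0.801302.
To 4 decimal places, D = 0.8013.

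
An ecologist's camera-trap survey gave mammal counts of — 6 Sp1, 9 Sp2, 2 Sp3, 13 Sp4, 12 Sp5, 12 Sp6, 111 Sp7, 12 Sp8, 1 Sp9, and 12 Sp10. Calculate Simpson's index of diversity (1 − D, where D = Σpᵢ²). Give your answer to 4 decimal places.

Total N = 6+9+2+13+12+12+111+12+1+12 = 190, so the proportions are 0.031579, 0.047368, 0.010526, 0.068421, 0.063158, 0.063158, 0.584211, 0.063158, 0.005263, 0.063158 (working shown to 6 dp, full precision carried).
D = 0.031579² + 0.047368² + 0.010526² + 0.068421² + 0.063158² + 0.063158² + 0.584211² + 0.063158² + 0.005263² + 0.063158² = 0.000997 + 0.002244 + 0.000111 + 0.004681 + 0.003989 + 0.003989 + 0.341302 + 0.003989 + 0.000028 + 0.003989 = 0.365319.
So 1 − D = 0.634681, i.e. 0.6347 to 4 decimal places.

0.6347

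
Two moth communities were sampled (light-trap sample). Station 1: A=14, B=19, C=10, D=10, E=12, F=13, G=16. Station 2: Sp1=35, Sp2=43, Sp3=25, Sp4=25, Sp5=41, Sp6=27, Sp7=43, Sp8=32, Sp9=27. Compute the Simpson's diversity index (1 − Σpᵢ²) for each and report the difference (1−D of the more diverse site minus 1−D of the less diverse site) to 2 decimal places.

0.03

Station 1: N=94, proportions 0.1489, 0.2021, 0.1064, 0.1064, 0.1277, 0.1383, 0.1702, giving 1−D = 0.8499 (working shown to 4 dp, full precision carried).
Station 2: N=298, proportions 0.1174, 0.1443, 0.0839, 0.0839, 0.1376, 0.0906, 0.1443, 0.1074, 0.0906, giving 1−D = 0.8836.
Difference = |0.8499 − 0.8836| = 0.0337, i.e. 0.03 to 2 decimal places.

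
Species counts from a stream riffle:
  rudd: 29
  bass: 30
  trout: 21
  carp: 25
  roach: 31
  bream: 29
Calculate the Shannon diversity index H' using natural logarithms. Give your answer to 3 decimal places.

Total N = 29+30+21+25+31+29 = 165, so the proportions are 0.17576, 0.18182, 0.12727, 0.15152, 0.18788, 0.17576 (working shown to 5 dp, full precision carried).
Each pᵢ ln pᵢ term: 0.17576×(-1.73865)=-0.30558, 0.18182×(-1.70475)=-0.30995, 0.12727×(-2.06142)=-0.26236, 0.15152×(-1.88707)=-0.28592, 0.18788×(-1.67196)=-0.31413, 0.17576×(-1.73865)=-0.30558.
Sum = -1.78352, so H' = 1.784.

1.784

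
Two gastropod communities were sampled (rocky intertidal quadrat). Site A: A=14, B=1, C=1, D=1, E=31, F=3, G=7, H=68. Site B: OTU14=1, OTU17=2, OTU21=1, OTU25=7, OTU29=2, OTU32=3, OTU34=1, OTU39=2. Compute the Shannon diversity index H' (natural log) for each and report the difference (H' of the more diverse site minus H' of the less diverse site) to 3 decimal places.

0.548

Site A: N=126, proportions 0.111111, 0.007937, 0.007937, 0.007937, 0.246032, 0.02381, 0.055556, 0.539683, giving H' = 1.286725 (working shown to 6 dp, full precision carried).
Site B: N=19, proportions 0.052632, 0.105263, 0.052632, 0.368421, 0.105263, 0.157895, 0.052632, 0.105263, giving H' = 1.835171.
Difference = |1.286725 − 1.835171| = 0.548446, i.e. 0.548 to 3 decimal places.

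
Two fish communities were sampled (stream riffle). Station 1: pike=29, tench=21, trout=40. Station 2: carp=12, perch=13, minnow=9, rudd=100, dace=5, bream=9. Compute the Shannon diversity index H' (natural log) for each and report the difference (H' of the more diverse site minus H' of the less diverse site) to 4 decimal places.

0.0723

Station 1: N=90, proportions 0.3222222, 0.2333333, 0.4444444, giving H' = 1.0649016 (working shown to 7 dp, full precision carried).
Station 2: N=148, proportions 0.0810811, 0.0878378, 0.0608108, 0.6756757, 0.0337838, 0.0608108, giving H' = 1.1372294.
Difference = |1.0649016 − 1.1372294| = 0.0723278, i.e. 0.0723 to 4 decimal places.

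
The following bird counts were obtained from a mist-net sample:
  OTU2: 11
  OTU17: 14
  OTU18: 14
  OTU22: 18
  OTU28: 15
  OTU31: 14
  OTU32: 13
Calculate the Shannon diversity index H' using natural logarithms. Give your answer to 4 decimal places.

Total N = 11+14+14+18+15+14+13 = 99, so the proportions are 0.111111, 0.141414, 0.141414, 0.181818, 0.151515, 0.141414, 0.131313 (working shown to 6 dp, full precision carried).
Each pᵢ ln pᵢ term: 0.111111×(-2.197225)=-0.244136, 0.141414×(-1.956063)=-0.276615, 0.141414×(-1.956063)=-0.276615, 0.181818×(-1.704748)=-0.309954, 0.151515×(-1.887070)=-0.285920, 0.141414×(-1.956063)=-0.276615, 0.131313×(-2.030170)=-0.266588.
Sum = -1.936443, so H' = 1.9364.

1.9364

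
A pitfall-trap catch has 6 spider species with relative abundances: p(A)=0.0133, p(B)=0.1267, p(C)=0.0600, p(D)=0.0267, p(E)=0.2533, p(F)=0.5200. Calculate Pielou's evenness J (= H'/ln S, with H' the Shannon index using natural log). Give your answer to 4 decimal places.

0.7103

H' = −Σ pᵢ ln pᵢ = −((-0.057456) + (-0.261754) + (-0.168805) + (-0.096737) + (-0.347827) + (-0.340042)) = 1.272619 (working shown to 6 dp, full precision carried).
With S = 6 species, ln S = 1.791759, so J = 1.272619/1.791759 = 0.710262, i.e. 0.7103 to 4 decimal places.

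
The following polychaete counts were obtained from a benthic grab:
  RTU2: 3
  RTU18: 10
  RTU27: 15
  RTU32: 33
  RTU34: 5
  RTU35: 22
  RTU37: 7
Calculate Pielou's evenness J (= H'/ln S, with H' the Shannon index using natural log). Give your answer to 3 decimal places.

0.869

Total N = 3+10+15+33+5+22+7 = 95, so the proportions are 0.03158, 0.10526, 0.15789, 0.34737, 0.05263, 0.23158, 0.07368 (working shown to 5 dp, full precision carried).
H' = −Σ pᵢ ln pᵢ = −((-0.10911) + (-0.23698) + (-0.29145) + (-0.36730) + (-0.15497) + (-0.33876) + (-0.19217)) = 1.69073.
With S = 7 species, ln S = 1.94591, so J = 1.69073/1.94591 = 0.86886, i.e. 0.869 to 3 decimal places.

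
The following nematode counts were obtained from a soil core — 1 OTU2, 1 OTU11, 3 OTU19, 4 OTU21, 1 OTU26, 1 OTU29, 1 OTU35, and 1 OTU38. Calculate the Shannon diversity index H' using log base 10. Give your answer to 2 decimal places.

Total N = 1+1+3+4+1+1+1+1 = 13, so the proportions are 0.0769, 0.0769, 0.2308, 0.3077, 0.0769, 0.0769, 0.0769, 0.0769 (working shown to 4 dp, full precision carried).
Each pᵢ log₁₀ pᵢ term: 0.0769×(-1.1139)=-0.0857, 0.0769×(-1.1139)=-0.0857, 0.2308×(-0.6368)=-0.1470, 0.3077×(-0.5119)=-0.1575, 0.0769×(-1.1139)=-0.0857, 0.0769×(-1.1139)=-0.0857, 0.0769×(-1.1139)=-0.0857, 0.0769×(-1.1139)=-0.0857.
Sum = -0.8186, so H' = 0.82.

0.82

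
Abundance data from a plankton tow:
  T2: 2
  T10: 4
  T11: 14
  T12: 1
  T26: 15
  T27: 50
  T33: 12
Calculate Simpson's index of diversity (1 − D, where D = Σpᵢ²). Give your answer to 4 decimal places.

Total N = 2+4+14+1+15+50+12 = 98, so the proportions are 0.020408, 0.040816, 0.142857, 0.010204, 0.153061, 0.510204, 0.122449 (working shown to 6 dp, full precision carried).
D = 0.020408² + 0.040816² + 0.142857² + 0.010204² + 0.153061² + 0.510204² + 0.122449² = 0.000416 + 0.001666 + 0.020408 + 0.000104 + 0.023428 + 0.260308 + 0.014994 = 0.321324.
So 1 − D = 0.678676, i.e. 0.6787 to 4 decimal places.

0.6787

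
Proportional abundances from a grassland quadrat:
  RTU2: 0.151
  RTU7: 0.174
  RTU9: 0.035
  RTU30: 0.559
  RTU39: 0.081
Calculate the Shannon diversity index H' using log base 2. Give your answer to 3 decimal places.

1.783

Each pᵢ log₂ pᵢ term (working shown to 5 dp, full precision carried): 0.151×(-2.72738)=-0.41183, 0.174×(-2.52284)=-0.43897, 0.035×(-4.83650)=-0.16928, 0.559×(-0.83908)=-0.46905, 0.081×(-3.62593)=-0.29370.
Sum = -1.78283, so H' = 1.783.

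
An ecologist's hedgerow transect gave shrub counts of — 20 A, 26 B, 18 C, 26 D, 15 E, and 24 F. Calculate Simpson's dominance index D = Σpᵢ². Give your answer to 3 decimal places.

0.173

Total N = 20+26+18+26+15+24 = 129, so the proportions are 0.15504, 0.20155, 0.13953, 0.20155, 0.11628, 0.18605 (working shown to 5 dp, full precision carried).
D = 0.15504² + 0.20155² + 0.13953² + 0.20155² + 0.11628² + 0.18605² = 0.02404 + 0.04062 + 0.01947 + 0.04062 + 0.01352 + 0.03461 = 0.17289.
To 3 decimal places, D = 0.173.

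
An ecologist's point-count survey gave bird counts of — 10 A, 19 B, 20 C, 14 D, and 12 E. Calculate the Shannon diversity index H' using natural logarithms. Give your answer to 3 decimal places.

Total N = 10+19+20+14+12 = 75, so the proportions are 0.13333, 0.25333, 0.26667, 0.18667, 0.16 (working shown to 5 dp, full precision carried).
Each pᵢ ln pᵢ term: 0.13333×(-2.01490)=-0.26865, 0.25333×(-1.37305)=-0.34784, 0.26667×(-1.32176)=-0.35247, 0.18667×(-1.67843)=-0.31331, 0.16×(-1.83258)=-0.29321.
Sum = -1.57548, so H' = 1.575.

1.575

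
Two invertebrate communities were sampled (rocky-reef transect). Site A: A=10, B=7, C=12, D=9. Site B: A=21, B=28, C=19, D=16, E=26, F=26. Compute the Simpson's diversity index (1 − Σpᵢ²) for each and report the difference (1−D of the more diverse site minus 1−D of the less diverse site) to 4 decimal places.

0.0863

Site A: N=38, proportions 0.263158, 0.184211, 0.315789, 0.236842, giving 1−D = 0.740997 (working shown to 6 dp, full precision carried).
Site B: N=136, proportions 0.154412, 0.205882, 0.139706, 0.117647, 0.191176, 0.191176, giving 1−D = 0.827314.
Difference = |0.740997 − 0.827314| = 0.086317, i.e. 0.0863 to 4 decimal places.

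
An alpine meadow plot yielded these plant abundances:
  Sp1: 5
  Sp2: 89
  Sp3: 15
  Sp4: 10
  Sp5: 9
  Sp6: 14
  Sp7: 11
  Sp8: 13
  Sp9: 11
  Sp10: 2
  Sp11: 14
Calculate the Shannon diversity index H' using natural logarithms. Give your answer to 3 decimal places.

Total N = 5+89+15+10+9+14+11+13+11+2+14 = 193, so the proportions are 0.02591, 0.46114, 0.07772, 0.05181, 0.04663, 0.07254, 0.05699, 0.06736, 0.05699, 0.01036, 0.07254 (working shown to 5 dp, full precision carried).
Each pᵢ ln pᵢ term: 0.02591×(-3.65325)=-0.09464, 0.46114×(-0.77405)=-0.35695, 0.07772×(-2.55464)=-0.19855, 0.05181×(-2.96011)=-0.15337, 0.04663×(-3.06547)=-0.14295, 0.07254×(-2.62363)=-0.19032, 0.05699×(-2.86479)=-0.16328, 0.06736×(-2.69774)=-0.18171, 0.05699×(-2.86479)=-0.16328, 0.01036×(-4.56954)=-0.04735, 0.07254×(-2.62363)=-0.19032.
Sum = -1.88271, so H' = 1.883.

1.883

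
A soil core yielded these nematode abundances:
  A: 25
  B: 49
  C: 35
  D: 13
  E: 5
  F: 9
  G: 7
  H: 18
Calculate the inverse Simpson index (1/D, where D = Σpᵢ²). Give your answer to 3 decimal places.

Total N = 25+49+35+13+5+9+7+18 = 161, so the proportions are 0.1552795, 0.3043478, 0.2173913, 0.0807453, 0.0310559, 0.0559006, 0.0434783, 0.1118012 (working shown to 7 dp, full precision carried).
D = 0.1552795² + 0.3043478² + 0.2173913² + 0.0807453² + 0.0310559² + 0.0559006² + 0.0434783² + 0.1118012² = 0.0241117 + 0.0926276 + 0.0472590 + 0.0065198 + 0.0009645 + 0.0031249 + 0.0018904 + 0.0124995 = 0.1889973.
So 1/D = 5.29108, i.e. 5.291 to 3 decimal places.

5.291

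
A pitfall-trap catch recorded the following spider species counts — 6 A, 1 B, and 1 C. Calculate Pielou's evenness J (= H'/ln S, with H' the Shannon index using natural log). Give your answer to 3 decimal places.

0.670

Total N = 6+1+1 = 8, so the proportions are 0.75, 0.125, 0.125 (working shown to 5 dp, full precision carried).
H' = −Σ pᵢ ln pᵢ = −((-0.21576) + (-0.25993) + (-0.25993)) = 0.73562.
With S = 3 species, ln S = 1.09861, so J = 0.73562/1.09861 = 0.66959, i.e. 0.670 to 3 decimal places.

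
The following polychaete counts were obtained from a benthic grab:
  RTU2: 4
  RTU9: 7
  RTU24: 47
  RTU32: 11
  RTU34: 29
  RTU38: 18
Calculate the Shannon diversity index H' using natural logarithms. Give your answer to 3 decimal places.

Total N = 4+7+47+11+29+18 = 116, so the proportions are 0.03448, 0.06034, 0.40517, 0.09483, 0.25, 0.15517 (working shown to 5 dp, full precision carried).
Each pᵢ ln pᵢ term: 0.03448×(-3.36730)=-0.11611, 0.06034×(-2.80768)=-0.16943, 0.40517×(-0.90344)=-0.36605, 0.09483×(-2.35569)=-0.22338, 0.25×(-1.38629)=-0.34657, 0.15517×(-1.86322)=-0.28912.
Sum = -1.51067, so H' = 1.511.

1.511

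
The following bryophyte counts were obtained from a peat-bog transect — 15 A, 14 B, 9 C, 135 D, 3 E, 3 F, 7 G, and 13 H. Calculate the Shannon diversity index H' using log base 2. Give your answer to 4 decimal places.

1.7418

Total N = 15+14+9+135+3+3+7+13 = 199, so the proportions are 0.075377, 0.070352, 0.045226, 0.678392, 0.015075, 0.015075, 0.035176, 0.065327 (working shown to 6 dp, full precision carried).
Each pᵢ log₂ pᵢ term: 0.075377×(-3.729734)=-0.281136, 0.070352×(-3.829270)=-0.269396, 0.045226×(-4.466700)=-0.202012, 0.678392×(-0.559809)=-0.379770, 0.015075×(-6.051662)=-0.091231, 0.015075×(-6.051662)=-0.091231, 0.035176×(-4.829270)=-0.169874, 0.065327×(-3.936185)=-0.257138.
Sum = -1.741787, so H' = 1.7418.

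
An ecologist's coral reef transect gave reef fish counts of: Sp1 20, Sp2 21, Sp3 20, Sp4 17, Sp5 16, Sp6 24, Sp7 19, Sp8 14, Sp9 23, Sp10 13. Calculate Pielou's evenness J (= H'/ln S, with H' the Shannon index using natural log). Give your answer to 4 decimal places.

0.9924

Total N = 20+21+20+17+16+24+19+14+23+13 = 187, so the proportions are 0.106952, 0.112299, 0.106952, 0.090909, 0.085561, 0.128342, 0.101604, 0.074866, 0.122995, 0.069519 (working shown to 6 dp, full precision carried).
H' = −Σ pᵢ ln pᵢ = −((-0.239078) + (-0.245552) + (-0.239078) + (-0.217990) + (-0.210355) + (-0.263494) + (-0.232335) + (-0.194057) + (-0.257749) + (-0.185348)) = 2.285037.
With S = 10 species, ln S = 2.302585, so J = 2.285037/2.302585 = 0.992379, i.e. 0.9924 to 4 decimal places.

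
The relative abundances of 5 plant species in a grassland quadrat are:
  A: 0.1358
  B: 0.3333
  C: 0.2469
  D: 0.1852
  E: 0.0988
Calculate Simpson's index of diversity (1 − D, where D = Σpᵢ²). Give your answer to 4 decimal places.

0.7654

D = 0.1358² + 0.3333² + 0.2469² + 0.1852² + 0.0988² = 0.018442 + 0.111089 + 0.060960 + 0.034299 + 0.009761 = 0.234551 (working shown to 6 dp, full precision carried).
So 1 − D = 0.765449, i.e. 0.7654 to 4 decimal places.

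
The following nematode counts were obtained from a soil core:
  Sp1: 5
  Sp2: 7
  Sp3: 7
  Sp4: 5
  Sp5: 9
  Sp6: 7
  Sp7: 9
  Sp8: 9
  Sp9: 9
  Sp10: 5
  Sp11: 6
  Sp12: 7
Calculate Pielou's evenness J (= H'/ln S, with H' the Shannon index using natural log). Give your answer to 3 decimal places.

Total N = 5+7+7+5+9+7+9+9+9+5+6+7 = 85, so the proportions are 0.05882, 0.08235, 0.08235, 0.05882, 0.10588, 0.08235, 0.10588, 0.10588, 0.10588, 0.05882, 0.07059, 0.08235 (working shown to 5 dp, full precision carried).
H' = −Σ pᵢ ln pᵢ = −((-0.16666) + (-0.20561) + (-0.20561) + (-0.16666) + (-0.23775) + (-0.20561) + (-0.23775) + (-0.23775) + (-0.23775) + (-0.16666) + (-0.18712) + (-0.20561)) = 2.46056.
With S = 12 species, ln S = 2.48491, so J = 2.46056/2.48491 = 0.99020, i.e. 0.990 to 3 decimal places.

0.990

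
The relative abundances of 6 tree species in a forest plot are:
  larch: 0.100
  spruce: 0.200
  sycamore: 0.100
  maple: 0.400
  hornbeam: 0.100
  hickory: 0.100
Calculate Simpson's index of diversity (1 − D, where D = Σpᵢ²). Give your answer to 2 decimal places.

D = 0.1² + 0.2² + 0.1² + 0.4² + 0.1² + 0.1² = 0.0100 + 0.0400 + 0.0100 + 0.1600 + 0.0100 + 0.0100 = 0.2400 (working shown to 4 dp, full precision carried).
So 1 − D = 0.7600, i.e. 0.76 to 2 decimal places.

0.76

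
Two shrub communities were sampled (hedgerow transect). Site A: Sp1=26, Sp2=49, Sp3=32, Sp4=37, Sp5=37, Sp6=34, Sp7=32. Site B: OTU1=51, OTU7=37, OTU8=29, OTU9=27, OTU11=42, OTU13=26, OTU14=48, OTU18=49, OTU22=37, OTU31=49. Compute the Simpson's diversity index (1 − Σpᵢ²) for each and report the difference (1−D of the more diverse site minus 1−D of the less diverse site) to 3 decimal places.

Site A: N=247, proportions 0.10526, 0.19838, 0.12955, 0.1498, 0.1498, 0.13765, 0.12955, giving 1−D = 0.85217 (working shown to 5 dp, full precision carried).
Site B: N=395, proportions 0.12911, 0.09367, 0.07342, 0.06835, 0.10633, 0.06582, 0.12152, 0.12405, 0.09367, 0.12405, giving 1−D = 0.89454.
Difference = |0.85217 − 0.89454| = 0.04237, i.e. 0.042 to 3 decimal places.

0.042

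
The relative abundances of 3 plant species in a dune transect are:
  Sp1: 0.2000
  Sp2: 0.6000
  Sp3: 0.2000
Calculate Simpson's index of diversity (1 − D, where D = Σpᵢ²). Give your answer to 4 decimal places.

D = 0.2² + 0.6² + 0.2² = 0.040000 + 0.360000 + 0.040000 = 0.440000 (working shown to 6 dp, full precision carried).
So 1 − D = 0.560000, i.e. 0.5600 to 4 decimal places.

0.5600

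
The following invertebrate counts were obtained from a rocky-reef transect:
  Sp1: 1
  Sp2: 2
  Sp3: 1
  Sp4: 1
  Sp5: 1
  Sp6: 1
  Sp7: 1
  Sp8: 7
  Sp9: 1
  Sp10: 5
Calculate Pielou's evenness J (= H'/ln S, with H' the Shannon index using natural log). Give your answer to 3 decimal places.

0.845

Total N = 1+2+1+1+1+1+1+7+1+5 = 21, so the proportions are 0.04762, 0.09524, 0.04762, 0.04762, 0.04762, 0.04762, 0.04762, 0.33333, 0.04762, 0.2381 (working shown to 5 dp, full precision carried).
H' = −Σ pᵢ ln pᵢ = −((-0.14498) + (-0.22394) + (-0.14498) + (-0.14498) + (-0.14498) + (-0.14498) + (-0.14498) + (-0.36620) + (-0.14498) + (-0.34169)) = 1.94667.
With S = 10 species, ln S = 2.30259, so J = 1.94667/2.30259 = 0.84543, i.e. 0.845 to 3 decimal places.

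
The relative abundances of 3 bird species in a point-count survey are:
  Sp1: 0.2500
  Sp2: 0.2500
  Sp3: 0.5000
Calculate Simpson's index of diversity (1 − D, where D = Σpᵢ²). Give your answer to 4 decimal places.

0.6250

D = 0.25² + 0.25² + 0.5² = 0.062500 + 0.062500 + 0.250000 = 0.375000 (working shown to 6 dp, full precision carried).
So 1 − D = 0.625000, i.e. 0.6250 to 4 decimal places.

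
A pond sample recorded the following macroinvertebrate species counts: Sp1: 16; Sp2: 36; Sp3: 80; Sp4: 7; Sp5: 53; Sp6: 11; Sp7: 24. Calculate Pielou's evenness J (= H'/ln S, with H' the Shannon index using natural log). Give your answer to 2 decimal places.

Total N = 16+36+80+7+53+11+24 = 227, so the proportions are 0.0705, 0.1586, 0.3524, 0.0308, 0.2335, 0.0485, 0.1057 (working shown to 4 dp, full precision carried).
H' = −Σ pᵢ ln pᵢ = −((-0.1870) + (-0.2920) + (-0.3676) + (-0.1073) + (-0.3396) + (-0.1467) + (-0.2376)) = 1.6777.
With S = 7 species, ln S = 1.9459, so J = 1.6777/1.9459 = 0.8622, i.e. 0.86 to 2 decimal places.

0.86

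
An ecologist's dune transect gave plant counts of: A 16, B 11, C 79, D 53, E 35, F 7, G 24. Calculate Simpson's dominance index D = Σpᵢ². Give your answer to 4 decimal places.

Total N = 16+11+79+53+35+7+24 = 225, so the proportions are 0.071111, 0.048889, 0.351111, 0.235556, 0.155556, 0.031111, 0.106667 (working shown to 6 dp, full precision carried).
D = 0.071111² + 0.048889² + 0.351111² + 0.235556² + 0.155556² + 0.031111² + 0.106667² = 0.005057 + 0.002390 + 0.123279 + 0.055486 + 0.024198 + 0.000968 + 0.011378 = 0.222756.
To 4 decimal places, D = 0.2228.

0.2228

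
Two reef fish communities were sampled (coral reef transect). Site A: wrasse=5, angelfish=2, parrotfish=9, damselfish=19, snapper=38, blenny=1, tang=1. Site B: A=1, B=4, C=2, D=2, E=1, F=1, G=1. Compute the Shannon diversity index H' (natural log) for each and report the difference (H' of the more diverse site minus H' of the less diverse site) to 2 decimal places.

Site A: N=75, proportions 0.0667, 0.0267, 0.12, 0.2533, 0.5067, 0.0133, 0.0133, giving H' = 1.3391 (working shown to 4 dp, full precision carried).
Site B: N=12, proportions 0.0833, 0.3333, 0.1667, 0.1667, 0.0833, 0.0833, 0.0833, giving H' = 1.7918.
Difference = |1.3391 − 1.7918| = 0.4527, i.e. 0.45 to 2 decimal places.

0.45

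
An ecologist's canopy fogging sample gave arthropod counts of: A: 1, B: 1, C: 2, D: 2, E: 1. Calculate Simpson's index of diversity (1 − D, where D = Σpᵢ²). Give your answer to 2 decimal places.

0.78

Total N = 1+1+2+2+1 = 7, so the proportions are 0.1429, 0.1429, 0.2857, 0.2857, 0.1429 (working shown to 4 dp, full precision carried).
D = 0.1429² + 0.1429² + 0.2857² + 0.2857² + 0.1429² = 0.0204 + 0.0204 + 0.0816 + 0.0816 + 0.0204 = 0.2245.
So 1 − D = 0.7755, i.e. 0.78 to 2 decimal places.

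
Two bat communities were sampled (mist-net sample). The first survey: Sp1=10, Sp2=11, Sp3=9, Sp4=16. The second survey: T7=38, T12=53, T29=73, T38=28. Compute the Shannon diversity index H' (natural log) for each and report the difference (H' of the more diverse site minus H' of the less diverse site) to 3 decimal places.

0.036

The first survey: N=46, proportions 0.21739, 0.23913, 0.19565, 0.34783, giving H' = 1.36040 (working shown to 5 dp, full precision carried).
The second survey: N=192, proportions 0.19792, 0.27604, 0.38021, 0.14583, giving H' = 1.32438.
Difference = |1.36040 − 1.32438| = 0.03602, i.e. 0.036 to 3 decimal places.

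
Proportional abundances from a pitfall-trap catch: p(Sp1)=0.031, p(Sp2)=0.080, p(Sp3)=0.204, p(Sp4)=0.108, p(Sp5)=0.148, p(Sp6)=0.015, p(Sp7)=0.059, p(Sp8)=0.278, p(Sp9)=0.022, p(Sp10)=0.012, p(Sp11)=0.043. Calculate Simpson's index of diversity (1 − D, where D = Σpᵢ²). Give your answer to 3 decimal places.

D = 0.031² + 0.08² + 0.204² + 0.108² + 0.148² + 0.015² + 0.059² + 0.278² + 0.022² + 0.012² + 0.043² = 0.00096 + 0.00640 + 0.04162 + 0.01166 + 0.02190 + 0.00022 + 0.00348 + 0.07728 + 0.00048 + 0.00014 + 0.00185 = 0.16601 (working shown to 5 dp, full precision carried).
So 1 − D = 0.83399, i.e. 0.834 to 3 decimal places.

0.834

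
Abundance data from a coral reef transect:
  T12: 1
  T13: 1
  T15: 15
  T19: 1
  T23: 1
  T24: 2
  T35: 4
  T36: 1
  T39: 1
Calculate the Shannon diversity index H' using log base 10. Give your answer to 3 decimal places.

0.666

Total N = 1+1+15+1+1+2+4+1+1 = 27, so the proportions are 0.03704, 0.03704, 0.55556, 0.03704, 0.03704, 0.07407, 0.14815, 0.03704, 0.03704 (working shown to 5 dp, full precision carried).
Each pᵢ log₁₀ pᵢ term: 0.03704×(-1.43136)=-0.05301, 0.03704×(-1.43136)=-0.05301, 0.55556×(-0.25527)=-0.14182, 0.03704×(-1.43136)=-0.05301, 0.03704×(-1.43136)=-0.05301, 0.07407×(-1.13033)=-0.08373, 0.14815×(-0.82930)=-0.12286, 0.03704×(-1.43136)=-0.05301, 0.03704×(-1.43136)=-0.05301.
Sum = -0.66649, so H' = 0.666.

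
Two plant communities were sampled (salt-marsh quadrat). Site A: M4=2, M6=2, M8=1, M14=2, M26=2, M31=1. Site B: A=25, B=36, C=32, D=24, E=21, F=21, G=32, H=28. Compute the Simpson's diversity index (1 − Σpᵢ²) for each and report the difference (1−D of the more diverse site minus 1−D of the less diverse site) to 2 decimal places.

0.05

Site A: N=10, proportions 0.2, 0.2, 0.1, 0.2, 0.2, 0.1, giving 1−D = 0.8200 (working shown to 4 dp, full precision carried).
Site B: N=219, proportions 0.1142, 0.1644, 0.1461, 0.1096, 0.0959, 0.0959, 0.1461, 0.1279, giving 1−D = 0.8705.
Difference = |0.8200 − 0.8705| = 0.0505, i.e. 0.05 to 2 decimal places.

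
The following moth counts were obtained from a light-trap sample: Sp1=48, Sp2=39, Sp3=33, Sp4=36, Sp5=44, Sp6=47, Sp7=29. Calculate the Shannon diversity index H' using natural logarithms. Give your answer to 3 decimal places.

Total N = 48+39+33+36+44+47+29 = 276, so the proportions are 0.17391, 0.1413, 0.11957, 0.13043, 0.15942, 0.17029, 0.10507 (working shown to 5 dp, full precision carried).
Each pᵢ ln pᵢ term: 0.17391×(-1.74920)=-0.30421, 0.1413×(-1.95684)=-0.27651, 0.11957×(-2.12389)=-0.25394, 0.13043×(-2.03688)=-0.26568, 0.15942×(-1.83621)=-0.29273, 0.17029×(-1.77025)=-0.30146, 0.10507×(-2.25311)=-0.23674.
Sum = -1.93127, so H' = 1.931.

1.931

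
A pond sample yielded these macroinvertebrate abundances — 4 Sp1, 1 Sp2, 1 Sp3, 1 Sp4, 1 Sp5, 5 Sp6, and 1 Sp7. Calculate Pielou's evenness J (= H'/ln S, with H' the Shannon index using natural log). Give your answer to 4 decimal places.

Total N = 4+1+1+1+1+5+1 = 14, so the proportions are 0.285714, 0.071429, 0.071429, 0.071429, 0.071429, 0.357143, 0.071429 (working shown to 6 dp, full precision carried).
H' = −Σ pᵢ ln pᵢ = −((-0.357932) + (-0.188504) + (-0.188504) + (-0.188504) + (-0.188504) + (-0.367721) + (-0.188504)) = 1.668174.
With S = 7 species, ln S = 1.945910, so J = 1.668174/1.945910 = 0.857272, i.e. 0.8573 to 4 decimal places.

0.8573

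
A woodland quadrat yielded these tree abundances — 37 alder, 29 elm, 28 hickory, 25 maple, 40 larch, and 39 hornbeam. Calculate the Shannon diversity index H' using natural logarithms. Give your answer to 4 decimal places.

Total N = 37+29+28+25+40+39 = 198, so the proportions are 0.186869, 0.146465, 0.141414, 0.126263, 0.20202, 0.19697 (working shown to 6 dp, full precision carried).
Each pᵢ ln pᵢ term: 0.186869×(-1.677349)=-0.313444, 0.146465×(-1.920971)=-0.281354, 0.141414×(-1.956063)=-0.276615, 0.126263×(-2.069391)=-0.261287, 0.20202×(-1.599388)=-0.323109, 0.19697×(-1.624705)=-0.320018.
Sum = -1.775826, so H' = 1.7758.

1.7758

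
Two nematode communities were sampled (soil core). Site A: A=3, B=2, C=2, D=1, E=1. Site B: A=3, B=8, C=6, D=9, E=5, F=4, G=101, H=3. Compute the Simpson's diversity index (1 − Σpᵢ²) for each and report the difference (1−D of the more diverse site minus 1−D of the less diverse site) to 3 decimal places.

0.306

Site A: N=9, proportions 0.33333, 0.22222, 0.22222, 0.11111, 0.11111, giving 1−D = 0.76543 (working shown to 5 dp, full precision carried).
Site B: N=139, proportions 0.02158, 0.05755, 0.04317, 0.06475, 0.03597, 0.02878, 0.72662, 0.02158, giving 1−D = 0.45960.
Difference = |0.76543 − 0.45960| = 0.30583, i.e. 0.306 to 3 decimal places.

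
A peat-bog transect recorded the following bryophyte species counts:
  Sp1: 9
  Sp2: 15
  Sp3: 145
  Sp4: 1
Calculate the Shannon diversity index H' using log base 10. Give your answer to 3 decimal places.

0.233

Total N = 9+15+145+1 = 170, so the proportions are 0.05294, 0.08824, 0.85294, 0.00588 (working shown to 5 dp, full precision carried).
Each pᵢ log₁₀ pᵢ term: 0.05294×(-1.27621)=-0.06756, 0.08824×(-1.05436)=-0.09303, 0.85294×(-0.06908)=-0.05892, 0.00588×(-2.23045)=-0.01312.
Sum = -0.23264, so H' = 0.233.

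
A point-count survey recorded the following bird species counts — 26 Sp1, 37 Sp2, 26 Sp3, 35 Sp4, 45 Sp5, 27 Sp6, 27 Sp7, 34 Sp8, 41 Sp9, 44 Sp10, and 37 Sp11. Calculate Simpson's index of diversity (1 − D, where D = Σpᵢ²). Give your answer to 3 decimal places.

0.906

Total N = 26+37+26+35+45+27+27+34+41+44+37 = 379, so the proportions are 0.0686, 0.09763, 0.0686, 0.09235, 0.11873, 0.07124, 0.07124, 0.08971, 0.10818, 0.11609, 0.09763 (working shown to 5 dp, full precision carried).
D = 0.0686² + 0.09763² + 0.0686² + 0.09235² + 0.11873² + 0.07124² + 0.07124² + 0.08971² + 0.10818² + 0.11609² + 0.09763² = 0.00471 + 0.00953 + 0.00471 + 0.00853 + 0.01410 + 0.00508 + 0.00508 + 0.00805 + 0.01170 + 0.01348 + 0.00953 = 0.09448.
So 1 − D = 0.90552, i.e. 0.906 to 3 decimal places.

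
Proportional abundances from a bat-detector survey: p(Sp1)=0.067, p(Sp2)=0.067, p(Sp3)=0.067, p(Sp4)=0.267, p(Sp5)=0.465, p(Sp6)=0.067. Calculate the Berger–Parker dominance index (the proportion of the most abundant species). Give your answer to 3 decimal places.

The largest proportion is 0.465, i.e. d = 0.465 to 3 decimal places.

0.465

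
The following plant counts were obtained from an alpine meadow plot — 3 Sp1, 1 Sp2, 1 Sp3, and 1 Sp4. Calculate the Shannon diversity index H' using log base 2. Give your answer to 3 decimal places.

Total N = 3+1+1+1 = 6, so the proportions are 0.5, 0.16667, 0.16667, 0.16667 (working shown to 5 dp, full precision carried).
Each pᵢ log₂ pᵢ term: 0.5×(-1.00000)=-0.50000, 0.16667×(-2.58496)=-0.43083, 0.16667×(-2.58496)=-0.43083, 0.16667×(-2.58496)=-0.43083.
Sum = -1.79248, so H' = 1.792.

1.792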